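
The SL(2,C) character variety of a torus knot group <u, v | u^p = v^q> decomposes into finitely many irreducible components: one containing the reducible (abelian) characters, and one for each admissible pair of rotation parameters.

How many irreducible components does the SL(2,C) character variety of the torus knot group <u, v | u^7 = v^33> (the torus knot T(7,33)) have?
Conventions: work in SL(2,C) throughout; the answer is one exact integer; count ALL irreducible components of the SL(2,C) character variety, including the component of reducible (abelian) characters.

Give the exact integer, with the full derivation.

97

In the torus knot group T(7,33), u^7 = v^33 is central, so an irreducible representation sends it to +I or -I (Schur).
On an irreducible component, tr(u) is locked at 2*cos(pi*alpha/7) for some alpha in 1..6, and tr(v) at 2*cos(pi*beta/33) for some beta in 1..32.
u^7 = (-1)^alpha I and v^33 = (-1)^beta I must agree, so alpha and beta have equal parity.
Counting: 3 odd alphas x 16 odd betas + 3 even alphas x 16 even betas = 48 + 48 = 96.
components with irreducible characters: 96; plus the single component of reducible (abelian) characters: total 97.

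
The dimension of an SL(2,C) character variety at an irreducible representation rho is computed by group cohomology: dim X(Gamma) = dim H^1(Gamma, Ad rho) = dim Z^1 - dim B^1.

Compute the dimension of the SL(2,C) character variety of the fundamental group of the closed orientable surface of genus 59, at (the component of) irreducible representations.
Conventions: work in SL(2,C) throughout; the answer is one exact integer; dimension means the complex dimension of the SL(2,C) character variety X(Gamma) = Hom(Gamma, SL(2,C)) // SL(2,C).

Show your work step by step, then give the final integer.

pi_1 of the closed genus-59 surface has 118 generators bound by the single product-of-commutators relator.
A cocycle assigns one sl_2 vector per generator subject to the relator condition d_2(z) = 0: dim of the unconstrained space is 3*2g = 354.
d_2 is surjective at irreducible rho (its cokernel H^2 is dual to H^0 = 0), so dim Z^1 = 354 - 3 = 351.
Coboundaries contribute dim B^1 = 3 (injective at irreducible rho).
dim H^1 = 351 - 3 = 348 = dim X.

348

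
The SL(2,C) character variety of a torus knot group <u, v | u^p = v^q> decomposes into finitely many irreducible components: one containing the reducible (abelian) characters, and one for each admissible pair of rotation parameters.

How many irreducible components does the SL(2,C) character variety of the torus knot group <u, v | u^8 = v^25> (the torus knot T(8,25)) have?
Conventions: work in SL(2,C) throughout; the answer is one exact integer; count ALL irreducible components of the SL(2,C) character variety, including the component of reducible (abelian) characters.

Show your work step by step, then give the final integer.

For T(8,25): irreducibility forces the central element u^8 = v^25 to one of +I, -I.
So on each irreducible component the traces are pinned: tr(u) = 2*cos(pi*alpha/8) with 1 <= alpha <= 7, tr(v) = 2*cos(pi*beta/25) with 1 <= beta <= 24.
The two central values (-1)^alpha I and (-1)^beta I must be the same matrix, so alpha and beta share a parity.
count pairs: odd alpha (4 choices) x odd beta (12), plus even alpha (3) x even beta (12): 4*12 + 3*12 = 84.
Total: 84 irreducible-character components + 1 reducible (abelian) component = 85.

85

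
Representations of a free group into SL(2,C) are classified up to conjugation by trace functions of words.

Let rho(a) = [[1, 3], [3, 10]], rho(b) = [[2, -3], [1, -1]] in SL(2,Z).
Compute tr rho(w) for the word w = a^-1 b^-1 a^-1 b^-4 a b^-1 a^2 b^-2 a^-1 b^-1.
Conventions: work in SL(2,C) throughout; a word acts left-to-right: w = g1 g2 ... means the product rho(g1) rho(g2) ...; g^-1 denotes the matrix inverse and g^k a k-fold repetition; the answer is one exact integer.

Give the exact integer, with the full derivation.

rho(a^-1) = [[10, -3], [-3, 1]]
... * rho(b^-1) = [[-1, 3], [-1, 2]]  ->  [[-7, 24], [2, -7]]
... * rho(a^-1) = [[10, -3], [-3, 1]]  ->  [[-142, 45], [41, -13]]
... * rho(b^-1) = [[-1, 3], [-1, 2]]  ->  [[97, -336], [-28, 97]]
... * rho(b^-1) = [[-1, 3], [-1, 2]]  ->  [[239, -381], [-69, 110]]
... * rho(b^-1) = [[-1, 3], [-1, 2]]  ->  [[142, -45], [-41, 13]]
... * rho(b^-1) = [[-1, 3], [-1, 2]]  ->  [[-97, 336], [28, -97]]
... * rho(a) = [[1, 3], [3, 10]]  ->  [[911, 3069], [-263, -886]]
... * rho(b^-1) = [[-1, 3], [-1, 2]]  ->  [[-3980, 8871], [1149, -2561]]
... * rho(a) = [[1, 3], [3, 10]]  ->  [[22633, 76770], [-6534, -22163]]
... * rho(a) = [[1, 3], [3, 10]]  ->  [[252943, 835599], [-73023, -241232]]
... * rho(b^-1) = [[-1, 3], [-1, 2]]  ->  [[-1088542, 2430027], [314255, -701533]]
... * rho(b^-1) = [[-1, 3], [-1, 2]]  ->  [[-1341485, 1594428], [387278, -460301]]
... * rho(a^-1) = [[10, -3], [-3, 1]]  ->  [[-18198134, 5618883], [5253683, -1622135]]
... * rho(b^-1) = [[-1, 3], [-1, 2]]  ->  [[12579251, -43356636], [-3631548, 12516779]]
tr = 12579251 + 12516779 = 25096030

25096030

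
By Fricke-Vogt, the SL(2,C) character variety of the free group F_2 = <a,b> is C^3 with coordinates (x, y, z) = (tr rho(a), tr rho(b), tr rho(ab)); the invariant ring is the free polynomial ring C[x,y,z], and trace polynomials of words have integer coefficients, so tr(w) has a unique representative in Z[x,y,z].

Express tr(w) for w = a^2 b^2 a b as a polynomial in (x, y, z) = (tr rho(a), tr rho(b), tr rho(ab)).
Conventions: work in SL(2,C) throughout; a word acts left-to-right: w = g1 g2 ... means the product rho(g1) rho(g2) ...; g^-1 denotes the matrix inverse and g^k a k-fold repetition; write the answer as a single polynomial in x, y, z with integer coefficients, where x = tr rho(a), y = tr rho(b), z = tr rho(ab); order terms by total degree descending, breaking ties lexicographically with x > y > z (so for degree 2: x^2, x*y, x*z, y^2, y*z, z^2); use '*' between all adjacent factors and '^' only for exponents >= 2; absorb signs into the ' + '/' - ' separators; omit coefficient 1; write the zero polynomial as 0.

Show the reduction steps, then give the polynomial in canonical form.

so tr(b a b a) = tr(b a) tr(b a) - tr(1) = z^2 - 2
so tr(b a b) = tr(b) tr(a b) - tr(a) = y*z - x
tr(a b a^2 b) = tr(a) tr(b a b a) - tr(b a b) = x*z^2 - y*z - x
so tr(a b a) = tr(a) tr(b a) - tr(b) = x*z - y
tr(a b a^2) = tr(a) tr(a b a) - tr(a b) = x^2*z - x*y - z
reduce: tr(a^2 b^2 a b) = tr(b) tr(a b a^2 b) - tr(a b a^2) = x*y*z^2 - x^2*z - y^2*z + z

x*y*z^2 - x^2*z - y^2*z + z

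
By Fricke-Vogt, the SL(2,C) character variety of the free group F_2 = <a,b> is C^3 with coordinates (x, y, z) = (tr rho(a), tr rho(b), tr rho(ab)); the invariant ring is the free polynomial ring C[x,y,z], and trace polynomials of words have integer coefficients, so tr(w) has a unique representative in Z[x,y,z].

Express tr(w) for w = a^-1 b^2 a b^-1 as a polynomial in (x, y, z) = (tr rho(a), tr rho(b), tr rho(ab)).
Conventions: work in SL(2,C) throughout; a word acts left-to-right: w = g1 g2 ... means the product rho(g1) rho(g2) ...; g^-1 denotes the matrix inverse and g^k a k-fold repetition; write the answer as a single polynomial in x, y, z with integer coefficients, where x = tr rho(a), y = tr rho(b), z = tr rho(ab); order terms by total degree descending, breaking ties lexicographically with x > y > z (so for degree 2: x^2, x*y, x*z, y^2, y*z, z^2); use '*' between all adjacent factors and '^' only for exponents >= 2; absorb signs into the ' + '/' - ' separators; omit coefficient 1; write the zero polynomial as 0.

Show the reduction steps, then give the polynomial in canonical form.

and trace(b^2) = trace(b)*trace(b) - trace(1) = y^2 - 2
trace(b a b) = trace(b)*trace(a b) - trace(a) = y*z - x
trace(b^2 a b) = trace(b)*trace(b a b) - trace(b a) = y^2*z - x*y - z
next, trace(a b a b) = trace(a b)*trace(a b) - trace(1) = z^2 - 2
trace(a b a) = trace(a)*trace(b a) - trace(b) = x*z - y
trace(b^2 a b a) = trace(b)*trace(a b a b) - trace(a b a) = y*z^2 - x*z - y
trace(a^-1 b^2 a b) = trace(b^2 a b)*trace(a) - trace(b^2 a b a) = x*y^2*z - x^2*y - y*z^2 + y
trace(a^-1 b^2 a b^-1) = trace(a^-1 b^2 a)*trace(b) - trace(a^-1 b^2 a b) = -x*y^2*z + x^2*y + y^3 + y*z^2 - 3*y

-x*y^2*z + x^2*y + y^3 + y*z^2 - 3*y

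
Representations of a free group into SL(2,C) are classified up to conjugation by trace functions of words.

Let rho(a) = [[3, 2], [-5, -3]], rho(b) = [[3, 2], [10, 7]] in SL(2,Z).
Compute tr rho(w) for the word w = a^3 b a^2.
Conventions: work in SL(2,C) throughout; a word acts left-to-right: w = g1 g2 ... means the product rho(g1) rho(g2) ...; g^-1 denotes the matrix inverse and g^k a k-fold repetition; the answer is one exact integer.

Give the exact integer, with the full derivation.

rho(a) = [[3, 2], [-5, -3]]
... * rho(a) = [[3, 2], [-5, -3]]  ->  [[-1, 0], [0, -1]]
... * rho(a) = [[3, 2], [-5, -3]]  ->  [[-3, -2], [5, 3]]
... * rho(b) = [[3, 2], [10, 7]]  ->  [[-29, -20], [45, 31]]
... * rho(a) = [[3, 2], [-5, -3]]  ->  [[13, 2], [-20, -3]]
... * rho(a) = [[3, 2], [-5, -3]]  ->  [[29, 20], [-45, -31]]
tr = 29 + -31 = -2

-2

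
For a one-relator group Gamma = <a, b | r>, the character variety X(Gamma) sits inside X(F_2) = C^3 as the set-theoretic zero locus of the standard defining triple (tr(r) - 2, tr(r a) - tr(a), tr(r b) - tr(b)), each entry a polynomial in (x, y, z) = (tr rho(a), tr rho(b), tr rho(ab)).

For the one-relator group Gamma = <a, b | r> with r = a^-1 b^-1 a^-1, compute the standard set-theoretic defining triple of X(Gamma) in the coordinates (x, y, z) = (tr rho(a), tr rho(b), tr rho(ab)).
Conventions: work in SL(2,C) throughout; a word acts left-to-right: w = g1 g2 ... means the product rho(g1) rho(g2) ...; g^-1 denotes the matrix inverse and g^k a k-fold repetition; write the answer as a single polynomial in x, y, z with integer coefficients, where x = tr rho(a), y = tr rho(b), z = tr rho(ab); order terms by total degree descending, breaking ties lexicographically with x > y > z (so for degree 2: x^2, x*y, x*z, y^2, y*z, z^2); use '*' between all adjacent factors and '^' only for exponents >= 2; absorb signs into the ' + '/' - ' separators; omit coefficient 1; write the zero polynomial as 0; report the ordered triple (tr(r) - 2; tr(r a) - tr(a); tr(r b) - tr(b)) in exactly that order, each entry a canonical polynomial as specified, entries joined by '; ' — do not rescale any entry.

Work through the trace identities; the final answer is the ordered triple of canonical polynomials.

trace(a^-1) = trace(a) = x
trace(a^-1 b) = trace(b) trace(a) - trace(b a) = x*y - z
trace(b^-1 a^-1) = trace(a^-1) trace(b) - trace(a^-1 b) = z
trace(a^-1 b^-1 a^-1) = trace(b^-1 a^-1) trace(a) - trace(b^-1) = x*z - y
trace(b a b) = trace(b) trace(a b) - trace(a) = y*z - x
trace(b a b a) = trace(a b) trace(a b) - trace(1) = z^2 - 2
trace(a b a^-1 b) = trace(b a b) trace(a) - trace(b a b a) = x*y*z - x^2 - z^2 + 2
trace(b a^-1 b^-1 a) = trace(a b a^-1) trace(b) - trace(a b a^-1 b) = -x*y*z + x^2 + y^2 + z^2 - 2
trace(a^-1 b^-1 a^-1 b) = trace(b a^-1 b^-1) trace(a) - trace(b a^-1 b^-1 a) = x*y*z - y^2 - z^2 + 2
assemble the triple (trace(r) - 2; trace(r a) - x; trace(r b) - y)

x*z - y - 2; -x + z; x*y*z - y^2 - z^2 - y + 2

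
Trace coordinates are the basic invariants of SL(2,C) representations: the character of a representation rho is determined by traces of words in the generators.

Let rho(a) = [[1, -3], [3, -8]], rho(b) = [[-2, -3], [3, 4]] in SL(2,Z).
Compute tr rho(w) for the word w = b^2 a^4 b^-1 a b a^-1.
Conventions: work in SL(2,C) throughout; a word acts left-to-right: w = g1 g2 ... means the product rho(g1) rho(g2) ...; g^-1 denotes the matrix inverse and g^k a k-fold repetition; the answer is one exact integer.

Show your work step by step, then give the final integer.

rho(b) = [[-2, -3], [3, 4]]
... * rho(b) = [[-2, -3], [3, 4]]  ->  [[-5, -6], [6, 7]]
... * rho(a) = [[1, -3], [3, -8]]  ->  [[-23, 63], [27, -74]]
... * rho(a) = [[1, -3], [3, -8]]  ->  [[166, -435], [-195, 511]]
... * rho(a) = [[1, -3], [3, -8]]  ->  [[-1139, 2982], [1338, -3503]]
... * rho(a) = [[1, -3], [3, -8]]  ->  [[7807, -20439], [-9171, 24010]]
... * rho(b^-1) = [[4, 3], [-3, -2]]  ->  [[92545, 64299], [-108714, -75533]]
... * rho(a) = [[1, -3], [3, -8]]  ->  [[285442, -792027], [-335313, 930406]]
... * rho(b) = [[-2, -3], [3, 4]]  ->  [[-2946965, -4024434], [3461844, 4727563]]
... * rho(a^-1) = [[-8, 3], [-3, 1]]  ->  [[35649022, -12865329], [-41877441, 15113095]]
tr = 35649022 + 15113095 = 50762117

50762117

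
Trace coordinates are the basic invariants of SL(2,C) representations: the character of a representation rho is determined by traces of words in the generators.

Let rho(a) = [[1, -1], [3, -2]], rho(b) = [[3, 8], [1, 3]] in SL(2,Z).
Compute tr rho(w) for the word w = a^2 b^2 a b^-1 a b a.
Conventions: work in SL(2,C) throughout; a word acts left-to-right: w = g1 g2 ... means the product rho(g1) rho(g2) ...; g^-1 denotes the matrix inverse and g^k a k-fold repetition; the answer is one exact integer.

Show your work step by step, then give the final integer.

rho(a) = [[1, -1], [3, -2]]
... * rho(a) = [[1, -1], [3, -2]]  ->  [[-2, 1], [-3, 1]]
... * rho(b) = [[3, 8], [1, 3]]  ->  [[-5, -13], [-8, -21]]
... * rho(b) = [[3, 8], [1, 3]]  ->  [[-28, -79], [-45, -127]]
... * rho(a) = [[1, -1], [3, -2]]  ->  [[-265, 186], [-426, 299]]
... * rho(b^-1) = [[3, -8], [-1, 3]]  ->  [[-981, 2678], [-1577, 4305]]
... * rho(a) = [[1, -1], [3, -2]]  ->  [[7053, -4375], [11338, -7033]]
... * rho(b) = [[3, 8], [1, 3]]  ->  [[16784, 43299], [26981, 69605]]
... * rho(a) = [[1, -1], [3, -2]]  ->  [[146681, -103382], [235796, -166191]]
tr = 146681 + -166191 = -19510

-19510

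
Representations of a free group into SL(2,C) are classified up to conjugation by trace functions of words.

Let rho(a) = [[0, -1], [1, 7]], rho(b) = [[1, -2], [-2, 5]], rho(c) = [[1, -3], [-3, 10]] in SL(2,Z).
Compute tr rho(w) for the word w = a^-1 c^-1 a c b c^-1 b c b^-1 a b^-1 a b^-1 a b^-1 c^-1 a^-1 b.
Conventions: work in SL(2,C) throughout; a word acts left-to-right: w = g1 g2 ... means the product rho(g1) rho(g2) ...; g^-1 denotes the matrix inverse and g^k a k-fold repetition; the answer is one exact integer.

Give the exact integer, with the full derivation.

rho(a^-1) = [[7, 1], [-1, 0]]
... * rho(c^-1) = [[10, 3], [3, 1]]  ->  [[73, 22], [-10, -3]]
... * rho(a) = [[0, -1], [1, 7]]  ->  [[22, 81], [-3, -11]]
... * rho(c) = [[1, -3], [-3, 10]]  ->  [[-221, 744], [30, -101]]
... * rho(b) = [[1, -2], [-2, 5]]  ->  [[-1709, 4162], [232, -565]]
... * rho(c^-1) = [[10, 3], [3, 1]]  ->  [[-4604, -965], [625, 131]]
... * rho(b) = [[1, -2], [-2, 5]]  ->  [[-2674, 4383], [363, -595]]
... * rho(c) = [[1, -3], [-3, 10]]  ->  [[-15823, 51852], [2148, -7039]]
... * rho(b^-1) = [[5, 2], [2, 1]]  ->  [[24589, 20206], [-3338, -2743]]
... * rho(a) = [[0, -1], [1, 7]]  ->  [[20206, 116853], [-2743, -15863]]
... * rho(b^-1) = [[5, 2], [2, 1]]  ->  [[334736, 157265], [-45441, -21349]]
... * rho(a) = [[0, -1], [1, 7]]  ->  [[157265, 766119], [-21349, -104002]]
... * rho(b^-1) = [[5, 2], [2, 1]]  ->  [[2318563, 1080649], [-314749, -146700]]
... * rho(a) = [[0, -1], [1, 7]]  ->  [[1080649, 5245980], [-146700, -712151]]
... * rho(b^-1) = [[5, 2], [2, 1]]  ->  [[15895205, 7407278], [-2157802, -1005551]]
... * rho(c^-1) = [[10, 3], [3, 1]]  ->  [[181173884, 55092893], [-24594673, -7478957]]
... * rho(a^-1) = [[7, 1], [-1, 0]]  ->  [[1213124295, 181173884], [-164683754, -24594673]]
... * rho(b) = [[1, -2], [-2, 5]]  ->  [[850776527, -1520379170], [-115494408, 206394143]]
tr = 850776527 + 206394143 = 1057170670

1057170670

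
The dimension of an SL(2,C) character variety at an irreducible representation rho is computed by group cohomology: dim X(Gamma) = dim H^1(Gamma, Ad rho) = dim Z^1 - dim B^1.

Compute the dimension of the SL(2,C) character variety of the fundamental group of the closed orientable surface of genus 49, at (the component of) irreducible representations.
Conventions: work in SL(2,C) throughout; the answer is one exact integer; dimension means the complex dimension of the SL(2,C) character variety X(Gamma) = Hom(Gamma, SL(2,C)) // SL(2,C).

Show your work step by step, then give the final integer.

pi_1 of the closed genus-49 surface has 98 generators bound by the single product-of-commutators relator.
Before the relator condition, cocycle space has dim 3*98 = 294.
H^2 = coker(d_2) is dual to H^0 = 0 at irreducible rho (Poincare duality), so d_2 is onto: dim Z^1 = 291.
Coboundaries contribute dim B^1 = 3 (injective at irreducible rho).
dim X = dim H^1 = 291 - 3 = 288.

288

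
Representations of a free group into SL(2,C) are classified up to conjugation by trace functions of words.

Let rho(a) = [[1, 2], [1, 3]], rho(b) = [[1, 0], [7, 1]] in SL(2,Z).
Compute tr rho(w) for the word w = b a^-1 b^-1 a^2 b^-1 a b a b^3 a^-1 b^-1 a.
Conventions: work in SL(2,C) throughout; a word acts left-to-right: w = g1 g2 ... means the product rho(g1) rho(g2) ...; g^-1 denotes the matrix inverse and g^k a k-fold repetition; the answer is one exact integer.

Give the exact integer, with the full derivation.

-87917288

rho(b) = [[1, 0], [7, 1]]
... * rho(a^-1) = [[3, -2], [-1, 1]]  ->  [[3, -2], [20, -13]]
... * rho(b^-1) = [[1, 0], [-7, 1]]  ->  [[17, -2], [111, -13]]
... * rho(a) = [[1, 2], [1, 3]]  ->  [[15, 28], [98, 183]]
... * rho(a) = [[1, 2], [1, 3]]  ->  [[43, 114], [281, 745]]
... * rho(b^-1) = [[1, 0], [-7, 1]]  ->  [[-755, 114], [-4934, 745]]
... * rho(a) = [[1, 2], [1, 3]]  ->  [[-641, -1168], [-4189, -7633]]
... * rho(b) = [[1, 0], [7, 1]]  ->  [[-8817, -1168], [-57620, -7633]]
... * rho(a) = [[1, 2], [1, 3]]  ->  [[-9985, -21138], [-65253, -138139]]
... * rho(b) = [[1, 0], [7, 1]]  ->  [[-157951, -21138], [-1032226, -138139]]
... * rho(b) = [[1, 0], [7, 1]]  ->  [[-305917, -21138], [-1999199, -138139]]
... * rho(b) = [[1, 0], [7, 1]]  ->  [[-453883, -21138], [-2966172, -138139]]
... * rho(a^-1) = [[3, -2], [-1, 1]]  ->  [[-1340511, 886628], [-8760377, 5794205]]
... * rho(b^-1) = [[1, 0], [-7, 1]]  ->  [[-7546907, 886628], [-49319812, 5794205]]
... * rho(a) = [[1, 2], [1, 3]]  ->  [[-6660279, -12433930], [-43525607, -81257009]]
tr = -6660279 + -81257009 = -87917288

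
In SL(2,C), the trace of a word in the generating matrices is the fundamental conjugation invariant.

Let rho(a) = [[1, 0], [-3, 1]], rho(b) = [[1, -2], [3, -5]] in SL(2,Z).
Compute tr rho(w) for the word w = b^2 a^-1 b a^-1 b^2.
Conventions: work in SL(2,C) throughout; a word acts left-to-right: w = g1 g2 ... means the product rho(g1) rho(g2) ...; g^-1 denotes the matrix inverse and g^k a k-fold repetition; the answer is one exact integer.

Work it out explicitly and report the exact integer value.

rho(b) = [[1, -2], [3, -5]]
... * rho(b) = [[1, -2], [3, -5]]  ->  [[-5, 8], [-12, 19]]
... * rho(a^-1) = [[1, 0], [3, 1]]  ->  [[19, 8], [45, 19]]
... * rho(b) = [[1, -2], [3, -5]]  ->  [[43, -78], [102, -185]]
... * rho(a^-1) = [[1, 0], [3, 1]]  ->  [[-191, -78], [-453, -185]]
... * rho(b) = [[1, -2], [3, -5]]  ->  [[-425, 772], [-1008, 1831]]
... * rho(b) = [[1, -2], [3, -5]]  ->  [[1891, -3010], [4485, -7139]]
tr = 1891 + -7139 = -5248

-5248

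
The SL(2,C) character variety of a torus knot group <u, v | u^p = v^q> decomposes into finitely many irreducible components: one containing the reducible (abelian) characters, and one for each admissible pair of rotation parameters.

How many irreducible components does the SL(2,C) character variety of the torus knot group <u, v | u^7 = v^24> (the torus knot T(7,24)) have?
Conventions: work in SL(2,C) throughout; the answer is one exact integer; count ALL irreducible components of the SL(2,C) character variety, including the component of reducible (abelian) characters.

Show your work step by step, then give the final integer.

70

For T(7,24): irreducibility forces the central element u^7 = v^24 to one of +I, -I.
So on each irreducible component the traces are pinned: tr(u) = 2*cos(pi*alpha/7) with 1 <= alpha <= 6, tr(v) = 2*cos(pi*beta/24) with 1 <= beta <= 23.
The two central values (-1)^alpha I and (-1)^beta I must be the same matrix, so alpha and beta share a parity.
count pairs: odd alpha (3 choices) x odd beta (12), plus even alpha (3) x even beta (11): 3*12 + 3*11 = 69.
Total: 69 irreducible-character components + 1 reducible (abelian) component = 70.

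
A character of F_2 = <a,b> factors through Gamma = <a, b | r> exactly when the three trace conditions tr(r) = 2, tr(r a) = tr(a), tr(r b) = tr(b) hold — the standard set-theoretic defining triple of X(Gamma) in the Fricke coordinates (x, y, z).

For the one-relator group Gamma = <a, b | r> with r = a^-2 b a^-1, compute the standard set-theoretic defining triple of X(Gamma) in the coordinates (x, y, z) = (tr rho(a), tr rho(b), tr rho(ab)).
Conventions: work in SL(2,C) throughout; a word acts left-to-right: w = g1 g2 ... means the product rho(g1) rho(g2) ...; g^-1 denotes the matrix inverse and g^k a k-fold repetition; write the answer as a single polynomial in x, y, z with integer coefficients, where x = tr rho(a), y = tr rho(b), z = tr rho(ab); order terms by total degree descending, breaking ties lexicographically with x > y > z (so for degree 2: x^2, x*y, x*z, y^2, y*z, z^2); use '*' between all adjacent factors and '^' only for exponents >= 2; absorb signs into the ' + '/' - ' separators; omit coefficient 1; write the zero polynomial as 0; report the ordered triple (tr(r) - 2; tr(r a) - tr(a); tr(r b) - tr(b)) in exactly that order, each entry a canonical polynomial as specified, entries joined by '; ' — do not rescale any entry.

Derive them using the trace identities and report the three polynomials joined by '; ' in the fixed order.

trace(b a^-1) = trace(b) trace(a) - trace(b a)   [inverse elimination on a] = x*y - z
trace(b a^-2) = trace(b a^-1) trace(a) - trace(b)   [inverse elimination on a] = x^2*y - x*z - y
trace(a^-2 b a^-1) = trace(b a^-2) trace(a) - trace(b a^-1)   [inverse elimination on a] = x^3*y - x^2*z - 2*x*y + z
trace(b^2) = trace(b) trace(b) - trace(1)   [square of b] = y^2 - 2
trace(b^2 a) = trace(b) trace(a b) - trace(a)   [square of b] = y*z - x
trace(a^-1 b^2) = trace(b^2) trace(a) - trace(b^2 a)   [inverse elimination on a] = x*y^2 - y*z - x
trace(b a^-2 b) = trace(a^-1 b^2) trace(a) - trace(a^-1 b^2 a)   [inverse elimination on a] = x^2*y^2 - x*y*z - x^2 - y^2 + 2
trace(b a b a) = trace(b a) trace(b a) - trace(1)   [split at a repeated b] = z^2 - 2
trace(a^-1 b a b) = trace(b a b) trace(a) - trace(b a b a)   [inverse elimination on a] = x*y*z - x^2 - z^2 + 2
trace(b a^-2 b a) = trace(a^-1 b a b) trace(a) - trace(a^-1 b a b a)   [inverse elimination on a] = x^2*y*z - x^3 - x*z^2 - y*z + 3*x
trace(a^-2 b a^-1 b) = trace(b a^-2 b) trace(a) - trace(b a^-2 b a)   [inverse elimination on a] = x^3*y^2 - 2*x^2*y*z - x*y^2 + x*z^2 + y*z - x
assemble the triple (trace(r) - 2; trace(r a) - x; trace(r b) - y)

x^3*y - x^2*z - 2*x*y + z - 2; x^2*y - x*z - x - y; x^3*y^2 - 2*x^2*y*z - x*y^2 + x*z^2 + y*z - x - y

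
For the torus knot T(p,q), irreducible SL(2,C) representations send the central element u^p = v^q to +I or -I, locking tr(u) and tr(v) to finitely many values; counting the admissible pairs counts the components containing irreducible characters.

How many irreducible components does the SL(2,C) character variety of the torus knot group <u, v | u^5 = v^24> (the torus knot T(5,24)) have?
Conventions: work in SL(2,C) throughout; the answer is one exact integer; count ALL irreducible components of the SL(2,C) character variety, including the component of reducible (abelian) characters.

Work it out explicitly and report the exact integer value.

In the torus knot group T(5,24), u^5 = v^24 is central, so an irreducible representation sends it to +I or -I (Schur).
So on each irreducible component the traces are pinned: tr(u) = 2*cos(pi*alpha/5) with 1 <= alpha <= 4, tr(v) = 2*cos(pi*beta/24) with 1 <= beta <= 23.
The two central values (-1)^alpha I and (-1)^beta I must be the same matrix, so alpha and beta share a parity.
count pairs: odd alpha (2 choices) x odd beta (12), plus even alpha (2) x even beta (11): 2*12 + 2*11 = 46.
That is 46 components of irreducible characters, and with the reducible (abelian) component the total is 47.

47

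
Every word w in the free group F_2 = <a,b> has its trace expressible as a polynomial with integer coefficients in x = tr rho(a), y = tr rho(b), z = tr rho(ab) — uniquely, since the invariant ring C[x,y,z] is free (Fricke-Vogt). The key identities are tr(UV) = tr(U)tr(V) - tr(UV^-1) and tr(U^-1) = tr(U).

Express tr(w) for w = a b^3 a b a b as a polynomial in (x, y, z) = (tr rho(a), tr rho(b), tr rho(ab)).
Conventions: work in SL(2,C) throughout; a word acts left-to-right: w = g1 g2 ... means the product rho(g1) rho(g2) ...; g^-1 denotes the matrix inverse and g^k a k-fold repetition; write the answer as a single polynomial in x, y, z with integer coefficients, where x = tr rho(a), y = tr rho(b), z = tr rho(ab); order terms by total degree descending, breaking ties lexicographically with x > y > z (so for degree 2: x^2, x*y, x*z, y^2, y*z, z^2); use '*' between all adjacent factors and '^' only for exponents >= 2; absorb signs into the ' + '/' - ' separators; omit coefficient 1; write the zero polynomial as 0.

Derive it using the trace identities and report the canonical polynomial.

tr(a b a b) = tr(b a)*tr(b a) - tr(1) = z^2 - 2
tr(a b a b a b) = tr(a b)*tr(a b a b) - tr(a^-1 b^-1) = z^3 - 3*z
tr(b a b) = tr(b)*tr(a b) - tr(a) = y*z - x
tr(a b a b a) = tr(a)*tr(b a b a) - tr(b a b) = x*z^2 - y*z - x
tr(b a b a b a b) = tr(b)*tr(a b a b a b) - tr(a b a b a) = y*z^3 - x*z^2 - 2*y*z + x
tr(a b^3 a b a b) = tr(b)*tr(b a b a b a b) - tr(b a b a b a) = y^2*z^3 - x*y*z^2 - 2*y^2*z - z^3 + x*y + 3*z

y^2*z^3 - x*y*z^2 - 2*y^2*z - z^3 + x*y + 3*z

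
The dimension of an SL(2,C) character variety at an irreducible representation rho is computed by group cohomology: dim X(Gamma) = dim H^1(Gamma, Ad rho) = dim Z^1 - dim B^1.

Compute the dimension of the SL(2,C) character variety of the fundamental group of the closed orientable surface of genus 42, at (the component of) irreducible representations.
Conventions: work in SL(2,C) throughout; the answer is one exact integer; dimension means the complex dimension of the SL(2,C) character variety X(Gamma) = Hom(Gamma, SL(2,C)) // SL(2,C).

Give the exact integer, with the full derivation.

246

Gamma = pi_1(Sigma_42) = < a_1, b_1, ..., a_42, b_42 | prod [a_i, b_i] > has 2g = 84 generators and 1 relator.
Before the relator condition, cocycle space has dim 3*84 = 252.
At an irreducible rho, H^2 = coker(d_2) vanishes (Poincare duality: H^2 is dual to H^0 = invariants = 0), so d_2 is surjective onto sl_2 and dim Z^1 = 252 - 3 = 249.
As always at irreducible rho, dim B^1 = 3.
dim X = dim H^1 = 249 - 3 = 246.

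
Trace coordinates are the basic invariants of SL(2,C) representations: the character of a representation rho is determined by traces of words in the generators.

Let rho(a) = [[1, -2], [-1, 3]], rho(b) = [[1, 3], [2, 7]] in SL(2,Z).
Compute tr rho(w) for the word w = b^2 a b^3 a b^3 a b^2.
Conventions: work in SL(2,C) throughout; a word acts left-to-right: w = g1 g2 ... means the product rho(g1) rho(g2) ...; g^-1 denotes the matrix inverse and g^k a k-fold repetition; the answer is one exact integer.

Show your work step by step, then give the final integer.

rho(b) = [[1, 3], [2, 7]]
... * rho(b) = [[1, 3], [2, 7]]  ->  [[7, 24], [16, 55]]
... * rho(a) = [[1, -2], [-1, 3]]  ->  [[-17, 58], [-39, 133]]
... * rho(b) = [[1, 3], [2, 7]]  ->  [[99, 355], [227, 814]]
... * rho(b) = [[1, 3], [2, 7]]  ->  [[809, 2782], [1855, 6379]]
... * rho(b) = [[1, 3], [2, 7]]  ->  [[6373, 21901], [14613, 50218]]
... * rho(a) = [[1, -2], [-1, 3]]  ->  [[-15528, 52957], [-35605, 121428]]
... * rho(b) = [[1, 3], [2, 7]]  ->  [[90386, 324115], [207251, 743181]]
... * rho(b) = [[1, 3], [2, 7]]  ->  [[738616, 2539963], [1693613, 5824020]]
... * rho(b) = [[1, 3], [2, 7]]  ->  [[5818542, 19995589], [13341653, 45848979]]
... * rho(a) = [[1, -2], [-1, 3]]  ->  [[-14177047, 48349683], [-32507326, 110863631]]
... * rho(b) = [[1, 3], [2, 7]]  ->  [[82522319, 295916640], [189219936, 678523439]]
... * rho(b) = [[1, 3], [2, 7]]  ->  [[674355599, 2318983437], [1546266814, 5317323881]]
tr = 674355599 + 5317323881 = 5991679480

5991679480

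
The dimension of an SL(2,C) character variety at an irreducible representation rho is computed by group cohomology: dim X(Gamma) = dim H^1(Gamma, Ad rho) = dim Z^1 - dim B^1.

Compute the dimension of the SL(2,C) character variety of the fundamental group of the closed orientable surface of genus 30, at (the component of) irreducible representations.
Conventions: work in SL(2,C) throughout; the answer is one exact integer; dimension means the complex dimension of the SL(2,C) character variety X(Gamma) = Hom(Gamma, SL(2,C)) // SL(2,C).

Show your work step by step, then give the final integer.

174

Gamma = pi_1(Sigma_30) = < a_1, b_1, ..., a_30, b_30 | prod [a_i, b_i] > has 2g = 60 generators and 1 relator.
Unconstrained cocycle data is one sl_2 vector per generator (180 dimensions), cut by the relator condition d_2(z) = 0.
At an irreducible rho, H^2 = coker(d_2) vanishes (Poincare duality: H^2 is dual to H^0 = invariants = 0), so d_2 is surjective onto sl_2 and dim Z^1 = 180 - 3 = 177.
Coboundaries contribute dim B^1 = 3 (injective at irreducible rho).
dim H^1 = 177 - 3 = 174 = dim X.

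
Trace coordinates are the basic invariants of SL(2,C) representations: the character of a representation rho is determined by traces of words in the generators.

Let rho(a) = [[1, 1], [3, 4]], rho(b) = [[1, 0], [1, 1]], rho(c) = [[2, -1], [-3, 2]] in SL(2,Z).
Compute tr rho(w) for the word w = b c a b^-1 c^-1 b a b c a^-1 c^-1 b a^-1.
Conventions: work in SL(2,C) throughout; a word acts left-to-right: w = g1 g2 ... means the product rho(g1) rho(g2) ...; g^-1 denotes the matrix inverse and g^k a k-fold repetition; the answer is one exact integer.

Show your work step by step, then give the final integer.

rho(b) = [[1, 0], [1, 1]]
... * rho(c) = [[2, -1], [-3, 2]]  ->  [[2, -1], [-1, 1]]
... * rho(a) = [[1, 1], [3, 4]]  ->  [[-1, -2], [2, 3]]
... * rho(b^-1) = [[1, 0], [-1, 1]]  ->  [[1, -2], [-1, 3]]
... * rho(c^-1) = [[2, 1], [3, 2]]  ->  [[-4, -3], [7, 5]]
... * rho(b) = [[1, 0], [1, 1]]  ->  [[-7, -3], [12, 5]]
... * rho(a) = [[1, 1], [3, 4]]  ->  [[-16, -19], [27, 32]]
... * rho(b) = [[1, 0], [1, 1]]  ->  [[-35, -19], [59, 32]]
... * rho(c) = [[2, -1], [-3, 2]]  ->  [[-13, -3], [22, 5]]
... * rho(a^-1) = [[4, -1], [-3, 1]]  ->  [[-43, 10], [73, -17]]
... * rho(c^-1) = [[2, 1], [3, 2]]  ->  [[-56, -23], [95, 39]]
... * rho(b) = [[1, 0], [1, 1]]  ->  [[-79, -23], [134, 39]]
... * rho(a^-1) = [[4, -1], [-3, 1]]  ->  [[-247, 56], [419, -95]]
tr = -247 + -95 = -342

-342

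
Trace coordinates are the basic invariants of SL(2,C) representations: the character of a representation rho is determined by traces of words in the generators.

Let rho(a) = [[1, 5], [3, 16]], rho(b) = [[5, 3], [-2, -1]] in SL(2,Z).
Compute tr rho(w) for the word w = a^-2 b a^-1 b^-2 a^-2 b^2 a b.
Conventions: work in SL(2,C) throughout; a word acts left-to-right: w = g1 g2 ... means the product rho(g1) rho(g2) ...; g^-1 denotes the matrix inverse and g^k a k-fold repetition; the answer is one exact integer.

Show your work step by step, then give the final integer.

7553836590

rho(a^-1) = [[16, -5], [-3, 1]]
... * rho(a^-1) = [[16, -5], [-3, 1]]  ->  [[271, -85], [-51, 16]]
... * rho(b) = [[5, 3], [-2, -1]]  ->  [[1525, 898], [-287, -169]]
... * rho(a^-1) = [[16, -5], [-3, 1]]  ->  [[21706, -6727], [-4085, 1266]]
... * rho(b^-1) = [[-1, -3], [2, 5]]  ->  [[-35160, -98753], [6617, 18585]]
... * rho(b^-1) = [[-1, -3], [2, 5]]  ->  [[-162346, -388285], [30553, 73074]]
... * rho(a^-1) = [[16, -5], [-3, 1]]  ->  [[-1432681, 423445], [269626, -79691]]
... * rho(a^-1) = [[16, -5], [-3, 1]]  ->  [[-24193231, 7586850], [4553089, -1427821]]
... * rho(b) = [[5, 3], [-2, -1]]  ->  [[-136139855, -80166543], [25621087, 15087088]]
... * rho(b) = [[5, 3], [-2, -1]]  ->  [[-520366189, -328253022], [97931259, 61776173]]
... * rho(a) = [[1, 5], [3, 16]]  ->  [[-1505125255, -7853879297], [283259778, 1478075063]]
... * rho(b) = [[5, 3], [-2, -1]]  ->  [[8182132319, 3338503532], [-1539851236, -628295729]]
tr = 8182132319 + -628295729 = 7553836590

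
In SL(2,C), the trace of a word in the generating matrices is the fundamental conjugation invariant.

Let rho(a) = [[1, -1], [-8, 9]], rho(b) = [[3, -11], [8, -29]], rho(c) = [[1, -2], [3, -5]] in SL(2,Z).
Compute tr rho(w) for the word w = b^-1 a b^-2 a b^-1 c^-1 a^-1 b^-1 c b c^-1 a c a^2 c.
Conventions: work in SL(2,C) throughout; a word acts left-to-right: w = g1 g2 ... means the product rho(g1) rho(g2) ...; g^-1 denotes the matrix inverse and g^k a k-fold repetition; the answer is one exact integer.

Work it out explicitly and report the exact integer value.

rho(b^-1) = [[-29, 11], [-8, 3]]
... * rho(a) = [[1, -1], [-8, 9]]  ->  [[-117, 128], [-32, 35]]
... * rho(b^-1) = [[-29, 11], [-8, 3]]  ->  [[2369, -903], [648, -247]]
... * rho(b^-1) = [[-29, 11], [-8, 3]]  ->  [[-61477, 23350], [-16816, 6387]]
... * rho(a) = [[1, -1], [-8, 9]]  ->  [[-248277, 271627], [-67912, 74299]]
... * rho(b^-1) = [[-29, 11], [-8, 3]]  ->  [[5027017, -1916166], [1375056, -524135]]
... * rho(c^-1) = [[-5, 2], [-3, 1]]  ->  [[-19386587, 8137868], [-5302875, 2225977]]
... * rho(a^-1) = [[9, 1], [8, 1]]  ->  [[-109376339, -11248719], [-29918059, -3076898]]
... * rho(b^-1) = [[-29, 11], [-8, 3]]  ->  [[3261903583, -1236885886], [892238895, -338329343]]
... * rho(c) = [[1, -2], [3, -5]]  ->  [[-448754075, -339377736], [-122749134, -92831075]]
... * rho(b) = [[3, -11], [8, -29]]  ->  [[-4061284113, 14778249169], [-1110896002, 4042341649]]
... * rho(c^-1) = [[-5, 2], [-3, 1]]  ->  [[-24028326942, 6655680943], [-6572544937, 1820549645]]
... * rho(a) = [[1, -1], [-8, 9]]  ->  [[-77273774486, 83929455429], [-21136942097, 22957491742]]
... * rho(c) = [[1, -2], [3, -5]]  ->  [[174514591801, -265099728173], [47735533129, -72513574516]]
... * rho(a) = [[1, -1], [-8, 9]]  ->  [[2295312417185, -2560412145358], [627844129257, -700357703773]]
... * rho(a) = [[1, -1], [-8, 9]]  ->  [[22778609580049, -25339021725407], [6230705759441, -6931063463214]]
... * rho(c) = [[1, -2], [3, -5]]  ->  [[-53238455596172, 81137889466937], [-14562484630201, 22193905797188]]
tr = -53238455596172 + 22193905797188 = -31044549798984

-31044549798984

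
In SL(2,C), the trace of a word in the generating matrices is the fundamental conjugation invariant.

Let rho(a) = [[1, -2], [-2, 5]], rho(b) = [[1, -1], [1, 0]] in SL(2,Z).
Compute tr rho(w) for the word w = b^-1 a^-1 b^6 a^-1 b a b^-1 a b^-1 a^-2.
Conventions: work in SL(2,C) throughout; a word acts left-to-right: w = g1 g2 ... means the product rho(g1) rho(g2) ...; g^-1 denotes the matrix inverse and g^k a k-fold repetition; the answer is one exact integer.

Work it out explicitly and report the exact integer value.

rho(b^-1) = [[0, 1], [-1, 1]]
... * rho(a^-1) = [[5, 2], [2, 1]]  ->  [[2, 1], [-3, -1]]
... * rho(b) = [[1, -1], [1, 0]]  ->  [[3, -2], [-4, 3]]
... * rho(b) = [[1, -1], [1, 0]]  ->  [[1, -3], [-1, 4]]
... * rho(b) = [[1, -1], [1, 0]]  ->  [[-2, -1], [3, 1]]
... * rho(b) = [[1, -1], [1, 0]]  ->  [[-3, 2], [4, -3]]
... * rho(b) = [[1, -1], [1, 0]]  ->  [[-1, 3], [1, -4]]
... * rho(b) = [[1, -1], [1, 0]]  ->  [[2, 1], [-3, -1]]
... * rho(a^-1) = [[5, 2], [2, 1]]  ->  [[12, 5], [-17, -7]]
... * rho(b) = [[1, -1], [1, 0]]  ->  [[17, -12], [-24, 17]]
... * rho(a) = [[1, -2], [-2, 5]]  ->  [[41, -94], [-58, 133]]
... * rho(b^-1) = [[0, 1], [-1, 1]]  ->  [[94, -53], [-133, 75]]
... * rho(a) = [[1, -2], [-2, 5]]  ->  [[200, -453], [-283, 641]]
... * rho(b^-1) = [[0, 1], [-1, 1]]  ->  [[453, -253], [-641, 358]]
... * rho(a^-1) = [[5, 2], [2, 1]]  ->  [[1759, 653], [-2489, -924]]
... * rho(a^-1) = [[5, 2], [2, 1]]  ->  [[10101, 4171], [-14293, -5902]]
tr = 10101 + -5902 = 4199

4199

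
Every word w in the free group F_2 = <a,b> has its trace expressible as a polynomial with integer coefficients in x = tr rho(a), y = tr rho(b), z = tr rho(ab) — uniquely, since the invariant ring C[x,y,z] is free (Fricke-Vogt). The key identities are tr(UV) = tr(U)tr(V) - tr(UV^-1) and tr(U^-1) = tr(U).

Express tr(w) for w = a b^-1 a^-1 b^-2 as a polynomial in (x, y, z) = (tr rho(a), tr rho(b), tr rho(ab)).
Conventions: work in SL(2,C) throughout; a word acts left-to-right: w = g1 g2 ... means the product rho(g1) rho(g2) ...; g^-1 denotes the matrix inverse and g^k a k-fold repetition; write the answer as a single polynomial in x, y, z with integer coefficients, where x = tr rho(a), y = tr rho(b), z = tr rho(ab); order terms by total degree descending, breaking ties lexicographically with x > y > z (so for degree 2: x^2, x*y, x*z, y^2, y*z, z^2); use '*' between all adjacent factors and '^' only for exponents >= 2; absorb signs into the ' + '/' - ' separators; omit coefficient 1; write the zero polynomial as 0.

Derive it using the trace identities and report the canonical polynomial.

x*y^2*z - x^2*y - y*z^2 + y

reduce: tr(a b^-1) = tr(a) tr(b) - tr(a b)   [inverse elimination on b] = x*y - z
reduce: tr(b^-1 a b^-1) = tr(a b^-1) tr(b) - tr(a)   [inverse elimination on b] = x*y^2 - y*z - x
so tr(a^2) = tr(a) tr(a) - tr(1)   [square of a] = x^2 - 2
tr(a^2 b) = tr(a) tr(b a) - tr(b)   [square of a] = x*z - y
reduce: tr(a b^-1 a) = tr(a^2) tr(b) - tr(a^2 b)   [inverse elimination on b] = x^2*y - x*z - y
reduce: tr(a b a b) = tr(a b) tr(a b) - tr(1)   [split at a repeated a] = z^2 - 2
reduce: tr(a b^-1 a b) = tr(a b a) tr(b) - tr(a b a b)   [inverse elimination on b] = x*y*z - y^2 - z^2 + 2
reduce: tr(b^-1 a b^-1 a) = tr(a b^-1 a) tr(b) - tr(a b^-1 a b)   [inverse elimination on b] = x^2*y^2 - 2*x*y*z + z^2 - 2
tr(a b^-1 a^-1 b^-1) = tr(b^-1 a b^-1) tr(a) - tr(b^-1 a b^-1 a)   [inverse elimination on a] = x*y*z - x^2 - z^2 + 2
tr(a b^-1 a^-1 b^-2) = tr(a b^-1 a^-1 b^-1) tr(b) - tr(a b^-1 a^-1)   [inverse elimination on b] = x*y^2*z - x^2*y - y*z^2 + y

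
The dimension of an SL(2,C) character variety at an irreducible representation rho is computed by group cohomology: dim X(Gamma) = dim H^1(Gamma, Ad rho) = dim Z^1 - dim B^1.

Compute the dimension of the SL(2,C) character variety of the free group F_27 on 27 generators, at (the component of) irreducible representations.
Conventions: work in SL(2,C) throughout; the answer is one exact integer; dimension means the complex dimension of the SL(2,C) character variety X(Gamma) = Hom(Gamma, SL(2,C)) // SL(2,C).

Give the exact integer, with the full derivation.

Here Gamma is free of rank 27 — no relator constrains a cocycle.
A cocycle picks one sl_2 vector per generator freely, giving dim Z^1 = 3*27 = 81.
At an irreducible rho the centralizer of the image in sl_2 is 0, so the coboundary map sl_2 -> Z^1 is injective: dim B^1 = 3.
dim X = dim H^1 = dim Z^1 - dim B^1 = 81 - 3 = 78.

78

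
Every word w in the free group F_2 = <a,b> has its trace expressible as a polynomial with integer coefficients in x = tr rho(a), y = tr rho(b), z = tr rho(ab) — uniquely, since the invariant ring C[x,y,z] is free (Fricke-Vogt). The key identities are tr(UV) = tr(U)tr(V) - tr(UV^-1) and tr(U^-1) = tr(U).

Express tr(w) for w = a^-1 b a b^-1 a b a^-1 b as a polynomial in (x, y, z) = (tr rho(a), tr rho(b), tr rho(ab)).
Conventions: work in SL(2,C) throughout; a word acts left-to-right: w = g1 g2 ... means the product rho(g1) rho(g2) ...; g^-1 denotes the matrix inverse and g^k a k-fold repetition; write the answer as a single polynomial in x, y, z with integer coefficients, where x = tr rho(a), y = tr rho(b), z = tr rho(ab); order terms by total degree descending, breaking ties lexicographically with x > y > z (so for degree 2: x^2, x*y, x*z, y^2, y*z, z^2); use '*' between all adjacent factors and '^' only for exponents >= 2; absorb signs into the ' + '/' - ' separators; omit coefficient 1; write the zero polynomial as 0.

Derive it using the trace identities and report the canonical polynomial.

x^3*y^3*z - x^4*y^2 - x^2*y^4 - 3*x^2*y^2*z^2 + 2*x^3*y*z + 2*x*y^3*z + 3*x*y*z^3 + 4*x^2*y^2 - x^2*z^2 - y^2*z^2 - z^4 - 8*x*y*z + y^2 + 4*z^2 - 2

use: tr(a^2 b) = tr(a)*tr(b a) - tr(b)  (reduce the a square) = x*z - y
apply: tr(a^2) = tr(a)*tr(a) - tr(1)  (reduce the a square) = x^2 - 2
tr(b a^2 b) = tr(b)*tr(a^2 b) - tr(a^2)  (reduce the b square) = x*y*z - x^2 - y^2 + 2
use: tr(b a^2 b^2) = tr(b)*tr(b a^2 b) - tr(b a^2)  (reduce the b square) = x*y^2*z - x^2*y - y^3 - x*z + 3*y
apply: tr(a b a b) = tr(b a)*tr(b a) - tr(1)  (split on b) = z^2 - 2
apply: tr(b^2 a b a) = tr(b)*tr(a b a b) - tr(a b a)  (reduce the b square) = y*z^2 - x*z - y
tr(a b^2) = tr(b)*tr(a b) - tr(a)  (reduce the b square) = y*z - x
apply: tr(b^2 a b) = tr(b)*tr(a b^2) - tr(a b)  (reduce the b square) = y^2*z - x*y - z
apply: tr(b a^2 b^2 a) = tr(a)*tr(b^2 a b a) - tr(b^2 a b)  (reduce the a square) = x*y*z^2 - x^2*z - y^2*z + z
use: tr(a b^2 a^-1 b a) = tr(b a^2 b^2)*tr(a) - tr(b a^2 b^2 a)  (eliminate a^-1) = x^2*y^2*z - x^3*y - x*y^3 - x*y*z^2 + y^2*z + 3*x*y - z
tr(b a b a b^2) = tr(b)*tr(a b a b^2) - tr(a b a b)  (reduce the b square) = y^2*z^2 - x*y*z - y^2 - z^2 + 2
tr(a b a b a b) = tr(a b a b)*tr(a b) - tr(b a)  (split on a) = z^3 - 3*z
apply: tr(a b a b a) = tr(a)*tr(b a b a) - tr(b a b)  (reduce the a square) = x*z^2 - y*z - x
tr(b a b a b^2 a) = tr(b)*tr(a b a b a b) - tr(a b a b a)  (reduce the b square) = y*z^3 - x*z^2 - 2*y*z + x
apply: tr(a b^2 a^-1 b a b) = tr(b a b a b^2)*tr(a) - tr(b a b a b^2 a)  (eliminate a^-1) = x*y^2*z^2 - x^2*y*z - y*z^3 - x*y^2 + 2*y*z + x
use: tr(b a^-1 b a b^-1 a b) = tr(a b^2 a^-1 b a)*tr(b) - tr(a b^2 a^-1 b a b)  (eliminate b^-1) = x^2*y^3*z - x^3*y^2 - x*y^4 - 2*x*y^2*z^2 + x^2*y*z + y^3*z + y*z^3 + 4*x*y^2 - 3*y*z - x
use: tr(a b a b^2 a) = tr(a)*tr(b a b^2 a) - tr(b a b^2)  (reduce the a square) = x*y*z^2 - x^2*z - y^2*z + z
apply: tr(b a b^-1 a b a b) = tr(a b a b^2 a)*tr(b) - tr(a b a b^2 a b)  (eliminate b^-1) = x*y^2*z^2 - x^2*y*z - y^3*z - y*z^3 + x*z^2 + 3*y*z - x
tr(a b a b a b a) = tr(a)*tr(b a b a b a) - tr(b a b a b)  (reduce the a square) = x*z^3 - y*z^2 - 2*x*z + y
tr(a b a b a b a b) = tr(a b)*tr(a b a b a b) - tr(a^-1 b^-1 a^-1 b^-1)  (split on a) = z^4 - 4*z^2 + 2
apply: tr(b a b^-1 a b a b a) = tr(a b a b a b a)*tr(b) - tr(a b a b a b a b)  (eliminate b^-1) = x*y*z^3 - y^2*z^2 - z^4 - 2*x*y*z + y^2 + 4*z^2 - 2
tr(b a^-1 b a b^-1 a b a) = tr(b a b^-1 a b a b)*tr(a) - tr(b a b^-1 a b a b a)  (eliminate a^-1) = x^2*y^2*z^2 - x^3*y*z - x*y^3*z - 2*x*y*z^3 + x^2*z^2 + y^2*z^2 + z^4 + 5*x*y*z - x^2 - y^2 - 4*z^2 + 2
use: tr(a^-1 b a b^-1 a b a^-1 b) = tr(b a^-1 b a b^-1 a b)*tr(a) - tr(b a^-1 b a b^-1 a b a)  (eliminate a^-1) = x^3*y^3*z - x^4*y^2 - x^2*y^4 - 3*x^2*y^2*z^2 + 2*x^3*y*z + 2*x*y^3*z + 3*x*y*z^3 + 4*x^2*y^2 - x^2*z^2 - y^2*z^2 - z^4 - 8*x*y*z + y^2 + 4*z^2 - 2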